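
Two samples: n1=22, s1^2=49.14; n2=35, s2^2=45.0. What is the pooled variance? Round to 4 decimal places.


sp^2 = ((n1-1)*s1^2 + (n2-1)*s2^2)/(n1+n2-2)
(n1-1)*s1^2 = 21 * 49.14 = 1031.94
(n2-1)*s2^2 = 34 * 45.0 = 1530
numerator = 1031.94 + 1530 = 2561.94
n1+n2-2 = 55
sp^2 = 2561.94 / 55 = 128097/2750 ≈ 46.580727

46.5807


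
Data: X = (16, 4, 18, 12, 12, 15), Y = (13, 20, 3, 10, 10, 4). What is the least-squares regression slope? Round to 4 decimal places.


b = sum((xi-xbar)(yi-ybar)) / sum((xi-xbar)^2)
n = 6, xbar = 77/6 ≈ 12.833333, ybar = 60/6 = 10
Sxy = sum((xi-xbar)(yi-ybar)) = -128
Sxx = sum((xi-xbar)^2) = 725/6 ≈ 120.833333
b = Sxy / Sxx = -768/725 ≈ -1.059310

-1.0593


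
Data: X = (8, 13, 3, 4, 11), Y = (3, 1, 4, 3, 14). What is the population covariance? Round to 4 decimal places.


Cov = (1/n)*sum((xi-xbar)(yi-ybar))
n = 5, xbar = 39/5 = 7.8, ybar = 25/5 = 5
sum((xi-xbar)(yi-ybar)) = 20
Cov = 20 / 5 = 4

4.0000


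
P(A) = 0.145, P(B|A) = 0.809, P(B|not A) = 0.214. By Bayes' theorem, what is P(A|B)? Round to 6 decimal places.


P(A|B) = P(B|A)*P(A) / P(B), P(B) = P(B|A)*P(A) + P(B|not A)*P(not A)
P(B|A)*P(A) = 0.809 * 0.145 = 0.117305
P(B|not A)*P(not A) = 0.214 * 0.855 = 0.18297
P(B) = 0.117305 + 0.18297 = 0.300275
P(A|B) = 0.117305 / 0.300275 ≈ 0.39065856

0.390659


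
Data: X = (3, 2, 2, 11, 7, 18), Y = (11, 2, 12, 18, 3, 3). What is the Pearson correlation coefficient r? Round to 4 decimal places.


r = sum((xi-xbar)(yi-ybar)) / sqrt(sum((xi-xbar)^2) * sum((yi-ybar)^2))
n = 6, xbar = 43/6 ≈ 7.166667, ybar = 49/6 ≈ 8.166667
Sxy = sum((xi-xbar)(yi-ybar)) = -103/6 ≈ -17.166667
Sxx = sum((xi-xbar)^2) = 1217/6 ≈ 202.833333
Syy = sum((yi-ybar)^2) = 1265/6 ≈ 210.833333
sqrt(Sxx*Syy) ≈ 206.794651
r = Sxy / sqrt(Sxx*Syy) = -17.166667 / 206.794651 ≈ -0.083013

-0.0830


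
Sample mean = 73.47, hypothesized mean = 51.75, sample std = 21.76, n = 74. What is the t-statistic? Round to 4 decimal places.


t = (xbar - mu0) / (s/sqrt(n))
xbar - mu0 = 73.47 - 51.75 = 21.72
sqrt(74) ≈ 8.60232527
s/sqrt(n) = 21.76 / 8.60232527 ≈ 2.52954862
t = 21.72 / 2.52954862 ≈ 8.586512

8.5865


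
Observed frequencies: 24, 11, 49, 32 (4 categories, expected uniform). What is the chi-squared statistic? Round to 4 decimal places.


chi2 = sum((O-E)^2/E), E = total/4
total = 116, E = 116/4 = 29
(24 - 29)^2 / 29 = 25 / 29 = 25/29 ≈ 0.862069
(11 - 29)^2 / 29 = 324 / 29 = 324/29 ≈ 11.172414
(49 - 29)^2 / 29 = 400 / 29 = 400/29 ≈ 13.793103
(32 - 29)^2 / 29 = 9 / 29 = 9/29 ≈ 0.310345
chi2 = 758/29 ≈ 26.137931

26.1379


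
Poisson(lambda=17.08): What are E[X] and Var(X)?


E[X] = Var(X) = lambda = 17.08

17.08, 17.08


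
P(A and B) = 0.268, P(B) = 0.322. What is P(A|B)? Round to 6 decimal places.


P(A|B) = P(A and B) / P(B) = 0.268 / 0.322 = 134/161 ≈ 0.83229814

0.832298


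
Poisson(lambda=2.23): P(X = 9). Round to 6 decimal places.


P = e^(-lam) * lam^k / k!
e^(-2.23) ≈ 0.1075284
lam^k = 2.23^9 ≈ 1363.778274
k! = 9! = 362880
P = 0.1075284 * 1363.778274 / 362880 ≈ 0.000404

0.000404


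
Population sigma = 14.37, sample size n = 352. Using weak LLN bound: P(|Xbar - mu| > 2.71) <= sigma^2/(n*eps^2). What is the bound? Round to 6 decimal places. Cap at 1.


bound = min(1, sigma^2/(n*eps^2))
sigma^2 = 14.37^2 = 206.4969
n*eps^2 = 352 * 2.71^2 = 352 * 7.3441 = 2585.1232
sigma^2/(n*eps^2) = 206.4969 / 2585.1232 ≈ 0.07987894

0.079879


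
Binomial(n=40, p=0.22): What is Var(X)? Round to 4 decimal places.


Var = n*p*(1-p) = 40 * 0.22 * 0.78 = 6.864

6.8640


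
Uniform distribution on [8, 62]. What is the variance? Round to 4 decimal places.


Var = (b-a)^2 / 12
(b-a)^2 = (62 - 8)^2 = 2916
Var = 2916/12 = 243

243.0000


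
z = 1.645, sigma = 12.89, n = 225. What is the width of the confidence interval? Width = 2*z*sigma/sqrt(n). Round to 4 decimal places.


width = 2*z*sigma/sqrt(n)
2*z*sigma = 2 * 1.645 * 12.89 = 42.4081
sqrt(225) = 15
width = 42.4081 / 15 ≈ 2.827207

2.8272


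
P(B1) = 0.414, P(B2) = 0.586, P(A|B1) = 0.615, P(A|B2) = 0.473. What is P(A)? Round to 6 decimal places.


P(A) = P(A|B1)*P(B1) + P(A|B2)*P(B2)
P(A|B1)*P(B1) = 0.615 * 0.414 = 0.25461
P(A|B2)*P(B2) = 0.473 * 0.586 = 0.277178
P(A) = 0.25461 + 0.277178 = 0.531788

0.531788


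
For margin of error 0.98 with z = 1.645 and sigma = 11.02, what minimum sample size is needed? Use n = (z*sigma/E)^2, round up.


z*sigma/E = 1.645 * 11.02 / 0.98 = 25897/1400 ≈ 18.497857
(z*sigma/E)^2 ≈ 342.170719
round up: n = 343

343


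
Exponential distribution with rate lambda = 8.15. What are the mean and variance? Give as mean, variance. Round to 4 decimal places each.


mean = 1/lam, var = 1/lam^2
mean = 1 / 8.15 = 20/163 ≈ 0.122699
lam^2 = 8.15^2 = 66.4225
var = 1 / 66.4225 ≈ 0.015055

0.1227, 0.0151


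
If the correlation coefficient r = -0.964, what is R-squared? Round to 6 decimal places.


R^2 = r^2 = (-0.964)^2 = 0.929296

0.929296


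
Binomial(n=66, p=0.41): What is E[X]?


E[X] = n*p = 66 * 0.41 = 27.06

27.06


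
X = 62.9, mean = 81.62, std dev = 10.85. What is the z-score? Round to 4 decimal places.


z = (X - mu) / sigma
X - mu = 62.9 - 81.62 = -18.72
z = -18.72 / 10.85 = -1872/1085 ≈ -1.725346

-1.7253


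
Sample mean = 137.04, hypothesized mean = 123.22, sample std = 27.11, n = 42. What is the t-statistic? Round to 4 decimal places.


t = (xbar - mu0) / (s/sqrt(n))
xbar - mu0 = 137.04 - 123.22 = 13.82
sqrt(42) ≈ 6.48074070
s/sqrt(n) = 27.11 / 6.48074070 ≈ 4.18316382
t = 13.82 / 4.18316382 ≈ 3.303720

3.3037


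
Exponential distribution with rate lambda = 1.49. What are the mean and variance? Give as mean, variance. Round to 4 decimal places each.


mean = 1/lam, var = 1/lam^2
mean = 1 / 1.49 = 100/149 ≈ 0.671141
lam^2 = 1.49^2 = 2.2201
var = 1 / 2.2201 ≈ 0.450430

0.6711, 0.4504


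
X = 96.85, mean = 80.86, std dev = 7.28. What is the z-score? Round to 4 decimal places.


z = (X - mu) / sigma
X - mu = 96.85 - 80.86 = 15.99
z = 15.99 / 7.28 = 123/56 ≈ 2.196429

2.1964


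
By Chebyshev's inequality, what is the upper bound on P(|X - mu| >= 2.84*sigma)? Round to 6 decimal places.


P <= 1/k^2
k^2 = 2.84^2 = 8.0656
1/k^2 = 1 / 8.0656 = 625/5041 ≈ 0.12398334

0.123983


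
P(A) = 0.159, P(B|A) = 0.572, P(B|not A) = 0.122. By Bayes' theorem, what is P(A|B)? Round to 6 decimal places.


P(A|B) = P(B|A)*P(A) / P(B), P(B) = P(B|A)*P(A) + P(B|not A)*P(not A)
P(B|A)*P(A) = 0.572 * 0.159 = 0.090948
P(B|not A)*P(not A) = 0.122 * 0.841 = 0.102602
P(B) = 0.090948 + 0.102602 = 0.19355
P(A|B) = 0.090948 / 0.19355 ≈ 0.46989408

0.469894


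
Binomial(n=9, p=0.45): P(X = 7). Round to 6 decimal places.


P = C(n,k) * p^k * (1-p)^(n-k)
C(9,7) = 36
p^k = 0.45^7 ≈ 0.003736695
(1-p)^(n-k) = 0.55^2 = 0.3025
P = 36 * 0.003736695 * 0.3025 ≈ 0.040693

0.040693


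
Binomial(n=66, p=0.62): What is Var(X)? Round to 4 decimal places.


Var = n*p*(1-p) = 66 * 0.62 * 0.38 = 15.5496

15.5496


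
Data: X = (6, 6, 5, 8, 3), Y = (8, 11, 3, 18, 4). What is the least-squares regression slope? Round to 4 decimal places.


b = sum((xi-xbar)(yi-ybar)) / sum((xi-xbar)^2)
n = 5, xbar = 28/5 = 5.6, ybar = 44/5 = 8.8
Sxy = sum((xi-xbar)(yi-ybar)) = 38.6
Sxx = sum((xi-xbar)^2) = 13.2
b = Sxy / Sxx = 193/66 ≈ 2.924242

2.9242


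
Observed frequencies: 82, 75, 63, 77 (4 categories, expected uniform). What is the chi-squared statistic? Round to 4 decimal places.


chi2 = sum((O-E)^2/E), E = total/4
total = 297, E = 297/4 = 74.25
(82 - 74.25)^2 / 74.25 = 60.0625 / 74.25 = 961/1188 ≈ 0.808923
(75 - 74.25)^2 / 74.25 = 0.5625 / 74.25 = 1/132 ≈ 0.007576
(63 - 74.25)^2 / 74.25 = 126.5625 / 74.25 = 75/44 ≈ 1.704545
(77 - 74.25)^2 / 74.25 = 7.5625 / 74.25 = 11/108 ≈ 0.101852
chi2 = 779/297 ≈ 2.622896

2.6229


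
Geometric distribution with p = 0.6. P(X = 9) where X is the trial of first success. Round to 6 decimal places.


P = (1-p)^(k-1) * p
(1-p)^(k-1) = 0.4^8 = 0.00065536
P = 0.00065536 * 0.6 = 0.000393216

0.000393


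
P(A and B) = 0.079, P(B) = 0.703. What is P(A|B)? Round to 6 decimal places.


P(A|B) = P(A and B) / P(B) = 0.079 / 0.703 = 79/703 ≈ 0.11237553

0.112376


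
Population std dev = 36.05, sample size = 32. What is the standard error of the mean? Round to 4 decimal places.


SE = sigma / sqrt(n)
sqrt(32) ≈ 5.656854
SE = 36.05 / 5.656854 ≈ 6.372800

6.3728


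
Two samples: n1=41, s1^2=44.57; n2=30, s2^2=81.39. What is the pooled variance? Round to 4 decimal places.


sp^2 = ((n1-1)*s1^2 + (n2-1)*s2^2)/(n1+n2-2)
(n1-1)*s1^2 = 40 * 44.57 = 1782.8
(n2-1)*s2^2 = 29 * 81.39 = 2360.31
numerator = 1782.8 + 2360.31 = 4143.11
n1+n2-2 = 69
sp^2 = 4143.11 / 69 = 414311/6900 ≈ 60.045072

60.0451


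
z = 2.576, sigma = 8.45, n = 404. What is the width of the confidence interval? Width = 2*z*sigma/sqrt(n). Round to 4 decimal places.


width = 2*z*sigma/sqrt(n)
2*z*sigma = 2 * 2.576 * 8.45 = 43.5344
sqrt(404) ≈ 20.099751
width = 43.5344 / 20.099751 ≈ 2.165917

2.1659


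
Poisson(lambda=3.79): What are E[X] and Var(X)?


E[X] = Var(X) = lambda = 3.79

3.79, 3.79


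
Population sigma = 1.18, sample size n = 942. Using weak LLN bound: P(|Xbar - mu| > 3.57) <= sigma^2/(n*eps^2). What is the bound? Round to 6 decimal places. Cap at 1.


bound = min(1, sigma^2/(n*eps^2))
sigma^2 = 1.18^2 = 1.3924
n*eps^2 = 942 * 3.57^2 = 942 * 12.7449 = 12005.6958
sigma^2/(n*eps^2) = 1.3924 / 12005.6958 ≈ 0.00011598

0.000116


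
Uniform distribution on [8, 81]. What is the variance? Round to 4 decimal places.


Var = (b-a)^2 / 12
(b-a)^2 = (81 - 8)^2 = 5329
Var = 5329/12 ≈ 444.083333

444.0833


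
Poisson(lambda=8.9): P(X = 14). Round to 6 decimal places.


P = e^(-lam) * lam^k / k!
e^(-8.9) ≈ 0.0001363889
lam^k = 8.9^14 ≈ 19564109866404.414133
k! = 14! = 87178291200
P = 0.0001363889 * 19564109866404.414133 / 87178291200 ≈ 0.030608

0.030608


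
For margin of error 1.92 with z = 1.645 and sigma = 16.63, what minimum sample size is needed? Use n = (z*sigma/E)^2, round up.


z*sigma/E = 1.645 * 16.63 / 1.92 ≈ 14.248099
(z*sigma/E)^2 ≈ 203.008324
round up: n = 204

204


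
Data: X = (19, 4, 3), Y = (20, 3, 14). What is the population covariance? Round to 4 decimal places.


Cov = (1/n)*sum((xi-xbar)(yi-ybar))
n = 3, xbar = 26/3 ≈ 8.666667, ybar = 37/3 ≈ 12.333333
sum((xi-xbar)(yi-ybar)) = 340/3 ≈ 113.333333
Cov = 113.333333 / 3 = 340/9 ≈ 37.777778

37.7778


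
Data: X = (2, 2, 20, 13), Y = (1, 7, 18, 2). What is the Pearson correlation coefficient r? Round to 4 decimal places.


r = sum((xi-xbar)(yi-ybar)) / sqrt(sum((xi-xbar)^2) * sum((yi-ybar)^2))
n = 4, xbar = 37/4 = 9.25, ybar = 28/4 = 7
Sxy = sum((xi-xbar)(yi-ybar)) = 143
Sxx = sum((xi-xbar)^2) = 234.75
Syy = sum((yi-ybar)^2) = 182
sqrt(Sxx*Syy) ≈ 206.699057
r = Sxy / sqrt(Sxx*Syy) = 143 / 206.699057 ≈ 0.691827

0.6918


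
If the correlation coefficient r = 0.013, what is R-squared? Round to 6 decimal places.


R^2 = r^2 = (0.013)^2 = 0.000169

0.000169


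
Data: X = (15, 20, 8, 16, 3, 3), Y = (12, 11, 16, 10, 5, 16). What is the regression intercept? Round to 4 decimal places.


a = ybar - b*xbar, where b = sum((xi-xbar)(yi-ybar)) / sum((xi-xbar)^2)
n = 6, xbar = 65/6 ≈ 10.833333, ybar = 70/6 = 35/3 ≈ 11.666667
Sxy = sum((xi-xbar)(yi-ybar)) = -22/3 ≈ -7.333333
Sxx = sum((xi-xbar)^2) = 1553/6 ≈ 258.833333
b = Sxy / Sxx = -44/1553 ≈ -0.028332
a = 11.666667 - (-0.028332) * 10.833333 = 18595/1553 ≈ 11.973599

11.9736


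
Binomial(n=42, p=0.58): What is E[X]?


E[X] = n*p = 42 * 0.58 = 24.36

24.36


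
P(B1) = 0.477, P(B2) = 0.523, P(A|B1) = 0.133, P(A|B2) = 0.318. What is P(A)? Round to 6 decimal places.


P(A) = P(A|B1)*P(B1) + P(A|B2)*P(B2)
P(A|B1)*P(B1) = 0.133 * 0.477 = 0.063441
P(A|B2)*P(B2) = 0.318 * 0.523 = 0.166314
P(A) = 0.063441 + 0.166314 = 0.229755

0.229755


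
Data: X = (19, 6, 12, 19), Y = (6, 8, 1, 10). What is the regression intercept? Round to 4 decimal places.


a = ybar - b*xbar, where b = sum((xi-xbar)(yi-ybar)) / sum((xi-xbar)^2)
n = 4, xbar = 56/4 = 14, ybar = 25/4 = 6.25
Sxy = sum((xi-xbar)(yi-ybar)) = 14
Sxx = sum((xi-xbar)^2) = 118
b = Sxy / Sxx = 7/59 ≈ 0.118644
a = 6.25 - 0.118644 * 14 = 1083/236 ≈ 4.588983

4.5890


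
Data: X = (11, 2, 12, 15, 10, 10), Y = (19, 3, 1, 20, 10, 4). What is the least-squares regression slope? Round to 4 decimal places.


b = sum((xi-xbar)(yi-ybar)) / sum((xi-xbar)^2)
n = 6, xbar = 60/6 = 10, ybar = 57/6 = 9.5
Sxy = sum((xi-xbar)(yi-ybar)) = 97
Sxx = sum((xi-xbar)^2) = 94
b = Sxy / Sxx = 97/94 ≈ 1.031915

1.0319


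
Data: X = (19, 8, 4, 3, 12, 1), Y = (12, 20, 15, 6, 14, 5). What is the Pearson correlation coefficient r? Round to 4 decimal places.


r = sum((xi-xbar)(yi-ybar)) / sqrt(sum((xi-xbar)^2) * sum((yi-ybar)^2))
n = 6, xbar = 47/6 ≈ 7.833333, ybar = 72/6 = 12
Sxy = sum((xi-xbar)(yi-ybar)) = 75
Sxx = sum((xi-xbar)^2) = 1361/6 ≈ 226.833333
Syy = sum((yi-ybar)^2) = 162
sqrt(Sxx*Syy) ≈ 191.695070
r = Sxy / sqrt(Sxx*Syy) = 75 / 191.695070 ≈ 0.391246

0.3912


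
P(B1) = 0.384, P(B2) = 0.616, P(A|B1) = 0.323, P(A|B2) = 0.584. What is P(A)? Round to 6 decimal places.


P(A) = P(A|B1)*P(B1) + P(A|B2)*P(B2)
P(A|B1)*P(B1) = 0.323 * 0.384 = 0.124032
P(A|B2)*P(B2) = 0.584 * 0.616 = 0.359744
P(A) = 0.124032 + 0.359744 = 0.483776

0.483776


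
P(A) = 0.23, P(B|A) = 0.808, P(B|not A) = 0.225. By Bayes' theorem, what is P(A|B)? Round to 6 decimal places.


P(A|B) = P(B|A)*P(A) / P(B), P(B) = P(B|A)*P(A) + P(B|not A)*P(not A)
P(B|A)*P(A) = 0.808 * 0.23 = 0.18584
P(B|not A)*P(not A) = 0.225 * 0.77 = 0.17325
P(B) = 0.18584 + 0.17325 = 0.35909
P(A|B) = 0.18584 / 0.35909 ≈ 0.51753042

0.517530


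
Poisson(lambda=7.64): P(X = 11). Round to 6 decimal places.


P = e^(-lam) * lam^k / k!
e^(-7.64) ≈ 0.0004808285
lam^k = 7.64^11 ≈ 5176389461.123969
k! = 11! = 39916800
P = 0.0004808285 * 5176389461.123969 / 39916800 ≈ 0.062354

0.062354


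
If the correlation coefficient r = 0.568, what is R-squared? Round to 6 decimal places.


R^2 = r^2 = (0.568)^2 = 0.322624

0.322624


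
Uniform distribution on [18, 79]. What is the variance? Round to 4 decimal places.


Var = (b-a)^2 / 12
(b-a)^2 = (79 - 18)^2 = 3721
Var = 3721/12 ≈ 310.083333

310.0833


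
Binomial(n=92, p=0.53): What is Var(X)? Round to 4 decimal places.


Var = n*p*(1-p) = 92 * 0.53 * 0.47 = 22.9172

22.9172


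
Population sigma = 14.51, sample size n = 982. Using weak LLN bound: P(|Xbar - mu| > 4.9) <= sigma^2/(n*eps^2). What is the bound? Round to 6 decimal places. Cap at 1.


bound = min(1, sigma^2/(n*eps^2))
sigma^2 = 14.51^2 = 210.5401
n*eps^2 = 982 * 4.9^2 = 982 * 24.01 = 23577.82
sigma^2/(n*eps^2) = 210.5401 / 23577.82 ≈ 0.00892958

0.008930


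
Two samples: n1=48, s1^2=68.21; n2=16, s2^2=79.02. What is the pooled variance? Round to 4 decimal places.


sp^2 = ((n1-1)*s1^2 + (n2-1)*s2^2)/(n1+n2-2)
(n1-1)*s1^2 = 47 * 68.21 = 3205.87
(n2-1)*s2^2 = 15 * 79.02 = 1185.3
numerator = 3205.87 + 1185.3 = 4391.17
n1+n2-2 = 62
sp^2 = 4391.17 / 62 = 439117/6200 ≈ 70.825323

70.8253


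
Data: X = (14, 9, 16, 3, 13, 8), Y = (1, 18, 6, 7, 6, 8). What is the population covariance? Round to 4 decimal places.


Cov = (1/n)*sum((xi-xbar)(yi-ybar))
n = 6, xbar = 63/6 = 10.5, ybar = 46/6 = 23/3 ≈ 7.666667
sum((xi-xbar)(yi-ybar)) = -48
Cov = -48 / 6 = -8

-8.0000


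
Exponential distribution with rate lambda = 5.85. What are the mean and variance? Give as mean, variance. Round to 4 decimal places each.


mean = 1/lam, var = 1/lam^2
mean = 1 / 5.85 = 20/117 ≈ 0.170940
lam^2 = 5.85^2 = 34.2225
var = 1 / 34.2225 ≈ 0.029221

0.1709, 0.0292


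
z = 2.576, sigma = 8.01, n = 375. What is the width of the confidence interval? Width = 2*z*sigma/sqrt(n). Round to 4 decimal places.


width = 2*z*sigma/sqrt(n)
2*z*sigma = 2 * 2.576 * 8.01 = 41.26752
sqrt(375) ≈ 19.364917
width = 41.26752 / 19.364917 ≈ 2.131046

2.1310


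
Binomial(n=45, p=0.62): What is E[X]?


E[X] = n*p = 45 * 0.62 = 27.9

27.9


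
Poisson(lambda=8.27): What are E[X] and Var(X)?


E[X] = Var(X) = lambda = 8.27

8.27, 8.27


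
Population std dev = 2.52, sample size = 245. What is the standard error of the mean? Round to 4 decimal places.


SE = sigma / sqrt(n)
sqrt(245) ≈ 15.652476
SE = 2.52 / 15.652476 ≈ 0.160997

0.1610


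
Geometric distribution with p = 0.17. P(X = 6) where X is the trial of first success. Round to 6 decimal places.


P = (1-p)^(k-1) * p
(1-p)^(k-1) = 0.83^5 ≈ 0.3939041
P = 0.3939041 * 0.17 ≈ 0.06696369

0.066964


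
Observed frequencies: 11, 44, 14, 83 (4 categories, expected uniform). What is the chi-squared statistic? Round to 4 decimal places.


chi2 = sum((O-E)^2/E), E = total/4
total = 152, E = 152/4 = 38
(11 - 38)^2 / 38 = 729 / 38 = 729/38 ≈ 19.184211
(44 - 38)^2 / 38 = 36 / 38 = 18/19 ≈ 0.947368
(14 - 38)^2 / 38 = 576 / 38 = 288/19 ≈ 15.157895
(83 - 38)^2 / 38 = 2025 / 38 = 2025/38 ≈ 53.289474
chi2 = 1683/19 ≈ 88.578947

88.5789


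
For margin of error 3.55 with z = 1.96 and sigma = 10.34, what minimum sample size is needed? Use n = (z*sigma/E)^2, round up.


z*sigma/E = 1.96 * 10.34 / 3.55 = 50666/8875 ≈ 5.708845
(z*sigma/E)^2 ≈ 32.590912
round up: n = 33

33


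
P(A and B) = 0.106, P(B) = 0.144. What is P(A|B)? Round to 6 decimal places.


P(A|B) = P(A and B) / P(B) = 0.106 / 0.144 = 53/72 ≈ 0.73611111

0.736111


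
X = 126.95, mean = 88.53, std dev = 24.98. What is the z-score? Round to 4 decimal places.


z = (X - mu) / sigma
X - mu = 126.95 - 88.53 = 38.42
z = 38.42 / 24.98 = 1921/1249 ≈ 1.538030

1.5380


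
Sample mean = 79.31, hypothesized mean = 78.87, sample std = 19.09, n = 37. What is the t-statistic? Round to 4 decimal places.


t = (xbar - mu0) / (s/sqrt(n))
xbar - mu0 = 79.31 - 78.87 = 0.44
sqrt(37) ≈ 6.08276253
s/sqrt(n) = 19.09 / 6.08276253 ≈ 3.13837667
t = 0.44 / 3.13837667 ≈ 0.140200

0.1402


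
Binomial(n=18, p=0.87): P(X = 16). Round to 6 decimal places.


P = C(n,k) * p^k * (1-p)^(n-k)
C(18,16) = 153
p^k = 0.87^16 ≈ 0.1077229
(1-p)^(n-k) = 0.13^2 = 0.0169
P = 153 * 0.1077229 * 0.0169 ≈ 0.278539

0.278539


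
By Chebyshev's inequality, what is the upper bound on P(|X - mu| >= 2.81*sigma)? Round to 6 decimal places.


P <= 1/k^2
k^2 = 2.81^2 = 7.8961
1/k^2 = 1 / 7.8961 ≈ 0.12664480

0.126645


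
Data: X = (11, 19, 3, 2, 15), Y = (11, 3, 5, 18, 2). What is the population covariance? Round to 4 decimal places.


Cov = (1/n)*sum((xi-xbar)(yi-ybar))
n = 5, xbar = 50/5 = 10, ybar = 39/5 = 7.8
sum((xi-xbar)(yi-ybar)) = -131
Cov = -131 / 5 = -26.2

-26.2000


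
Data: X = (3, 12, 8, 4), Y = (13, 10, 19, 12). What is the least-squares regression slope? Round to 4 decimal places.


b = sum((xi-xbar)(yi-ybar)) / sum((xi-xbar)^2)
n = 4, xbar = 27/4 = 6.75, ybar = 54/4 = 13.5
Sxy = sum((xi-xbar)(yi-ybar)) = -5.5
Sxx = sum((xi-xbar)^2) = 50.75
b = Sxy / Sxx = -22/203 ≈ -0.108374

-0.1084


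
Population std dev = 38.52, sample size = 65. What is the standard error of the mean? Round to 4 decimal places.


SE = sigma / sqrt(n)
sqrt(65) ≈ 8.062258
SE = 38.52 / 8.062258 ≈ 4.777818

4.7778


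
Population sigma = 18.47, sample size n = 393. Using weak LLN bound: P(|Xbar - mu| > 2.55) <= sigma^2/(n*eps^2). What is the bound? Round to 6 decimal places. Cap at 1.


bound = min(1, sigma^2/(n*eps^2))
sigma^2 = 18.47^2 = 341.1409
n*eps^2 = 393 * 2.55^2 = 393 * 6.5025 = 2555.4825
sigma^2/(n*eps^2) = 341.1409 / 2555.4825 ≈ 0.13349373

0.133494


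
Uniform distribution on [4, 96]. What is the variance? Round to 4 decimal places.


Var = (b-a)^2 / 12
(b-a)^2 = (96 - 4)^2 = 8464
Var = 8464/12 ≈ 705.333333

705.3333


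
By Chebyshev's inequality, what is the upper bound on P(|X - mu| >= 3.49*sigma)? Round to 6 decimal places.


P <= 1/k^2
k^2 = 3.49^2 = 12.1801
1/k^2 = 1 / 12.1801 ≈ 0.08210113

0.082101


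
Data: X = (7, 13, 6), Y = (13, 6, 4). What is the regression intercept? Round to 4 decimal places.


a = ybar - b*xbar, where b = sum((xi-xbar)(yi-ybar)) / sum((xi-xbar)^2)
n = 3, xbar = 26/3 ≈ 8.666667, ybar = 23/3 ≈ 7.666667
Sxy = sum((xi-xbar)(yi-ybar)) = -19/3 ≈ -6.333333
Sxx = sum((xi-xbar)^2) = 86/3 ≈ 28.666667
b = Sxy / Sxx = -19/86 ≈ -0.220930
a = 7.666667 - (-0.220930) * 8.666667 = 412/43 ≈ 9.581395

9.5814


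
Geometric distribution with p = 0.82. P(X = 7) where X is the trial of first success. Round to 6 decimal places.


P = (1-p)^(k-1) * p
(1-p)^(k-1) = 0.18^6 ≈ 0.00003401222
P = 0.00003401222 * 0.82 ≈ 0.00002789002

0.000028


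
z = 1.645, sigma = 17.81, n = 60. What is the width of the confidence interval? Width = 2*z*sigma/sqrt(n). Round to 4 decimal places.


width = 2*z*sigma/sqrt(n)
2*z*sigma = 2 * 1.645 * 17.81 = 58.5949
sqrt(60) ≈ 7.745967
width = 58.5949 / 7.745967 ≈ 7.564569

7.5646


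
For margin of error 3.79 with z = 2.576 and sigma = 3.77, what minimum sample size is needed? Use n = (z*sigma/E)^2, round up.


z*sigma/E = 2.576 * 3.77 / 3.79 ≈ 2.562406
(z*sigma/E)^2 ≈ 6.565926
round up: n = 7

7


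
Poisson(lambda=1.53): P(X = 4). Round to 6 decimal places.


P = e^(-lam) * lam^k / k!
e^(-1.53) ≈ 0.2165357
lam^k = 1.53^4 ≈ 5.479813
k! = 4! = 24
P = 0.2165357 * 5.479813 / 24 ≈ 0.049441

0.049441


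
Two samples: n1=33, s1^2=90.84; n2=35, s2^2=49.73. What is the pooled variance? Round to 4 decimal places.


sp^2 = ((n1-1)*s1^2 + (n2-1)*s2^2)/(n1+n2-2)
(n1-1)*s1^2 = 32 * 90.84 = 2906.88
(n2-1)*s2^2 = 34 * 49.73 = 1690.82
numerator = 2906.88 + 1690.82 = 4597.7
n1+n2-2 = 66
sp^2 = 4597.7 / 66 = 45977/660 ≈ 69.662121

69.6621


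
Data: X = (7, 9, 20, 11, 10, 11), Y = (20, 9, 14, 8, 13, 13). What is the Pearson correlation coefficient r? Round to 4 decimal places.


r = sum((xi-xbar)(yi-ybar)) / sqrt(sum((xi-xbar)^2) * sum((yi-ybar)^2))
n = 6, xbar = 68/6 = 34/3 ≈ 11.333333, ybar = 77/6 ≈ 12.833333
Sxy = sum((xi-xbar)(yi-ybar)) = -32/3 ≈ -10.666667
Sxx = sum((xi-xbar)^2) = 304/3 ≈ 101.333333
Syy = sum((yi-ybar)^2) = 545/6 ≈ 90.833333
sqrt(Sxx*Syy) ≈ 95.939796
r = Sxy / sqrt(Sxx*Syy) = -10.666667 / 95.939796 ≈ -0.111181

-0.1112


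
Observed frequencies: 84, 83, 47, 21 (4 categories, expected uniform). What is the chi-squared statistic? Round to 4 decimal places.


chi2 = sum((O-E)^2/E), E = total/4
total = 235, E = 235/4 = 58.75
(84 - 58.75)^2 / 58.75 = 637.5625 / 58.75 = 10201/940 ≈ 10.852128
(83 - 58.75)^2 / 58.75 = 588.0625 / 58.75 = 9409/940 ≈ 10.009574
(47 - 58.75)^2 / 58.75 = 138.0625 / 58.75 = 2.35
(21 - 58.75)^2 / 58.75 = 1425.0625 / 58.75 = 22801/940 ≈ 24.256383
chi2 = 2231/47 ≈ 47.468085

47.4681


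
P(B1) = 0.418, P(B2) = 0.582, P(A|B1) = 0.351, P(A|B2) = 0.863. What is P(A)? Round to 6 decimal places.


P(A) = P(A|B1)*P(B1) + P(A|B2)*P(B2)
P(A|B1)*P(B1) = 0.351 * 0.418 = 0.146718
P(A|B2)*P(B2) = 0.863 * 0.582 = 0.502266
P(A) = 0.146718 + 0.502266 = 0.648984

0.648984


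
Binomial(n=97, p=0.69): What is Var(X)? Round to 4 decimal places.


Var = n*p*(1-p) = 97 * 0.69 * 0.31 = 20.7483

20.7483


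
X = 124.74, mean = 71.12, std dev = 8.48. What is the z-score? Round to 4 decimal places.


z = (X - mu) / sigma
X - mu = 124.74 - 71.12 = 53.62
z = 53.62 / 8.48 = 2681/424 ≈ 6.323113

6.3231


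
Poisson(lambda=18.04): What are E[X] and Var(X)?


E[X] = Var(X) = lambda = 18.04

18.04, 18.04


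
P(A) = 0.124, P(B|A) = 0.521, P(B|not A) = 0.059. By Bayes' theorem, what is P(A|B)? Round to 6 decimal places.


P(A|B) = P(B|A)*P(A) / P(B), P(B) = P(B|A)*P(A) + P(B|not A)*P(not A)
P(B|A)*P(A) = 0.521 * 0.124 = 0.064604
P(B|not A)*P(not A) = 0.059 * 0.876 = 0.051684
P(B) = 0.064604 + 0.051684 = 0.116288
P(A|B) = 0.064604 / 0.116288 ≈ 0.55555173

0.555552


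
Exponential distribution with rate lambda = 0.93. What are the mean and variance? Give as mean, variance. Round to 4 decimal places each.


mean = 1/lam, var = 1/lam^2
mean = 1 / 0.93 = 100/93 ≈ 1.075269
lam^2 = 0.93^2 = 0.8649
var = 1 / 0.8649 = 10000/8649 ≈ 1.156203

1.0753, 1.1562


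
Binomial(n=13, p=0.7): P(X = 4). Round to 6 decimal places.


P = C(n,k) * p^k * (1-p)^(n-k)
C(13,4) = 715
p^k = 0.7^4 = 0.2401
(1-p)^(n-k) = 0.3^9 = 0.000019683
P = 715 * 0.2401 * 0.000019683 ≈ 0.003379

0.003379


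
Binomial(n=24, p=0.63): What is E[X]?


E[X] = n*p = 24 * 0.63 = 15.12

15.12


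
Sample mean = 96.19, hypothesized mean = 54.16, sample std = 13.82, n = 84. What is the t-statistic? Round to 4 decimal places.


t = (xbar - mu0) / (s/sqrt(n))
xbar - mu0 = 96.19 - 54.16 = 42.03
sqrt(84) ≈ 9.16515139
s/sqrt(n) = 13.82 / 9.16515139 ≈ 1.50788562
t = 42.03 / 1.50788562 ≈ 27.873467

27.8735


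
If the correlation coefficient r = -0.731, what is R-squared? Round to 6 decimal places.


R^2 = r^2 = (-0.731)^2 = 0.534361

0.534361


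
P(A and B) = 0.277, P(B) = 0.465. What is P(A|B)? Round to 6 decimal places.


P(A|B) = P(A and B) / P(B) = 0.277 / 0.465 = 277/465 ≈ 0.59569892

0.595699


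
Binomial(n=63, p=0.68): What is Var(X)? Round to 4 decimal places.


Var = n*p*(1-p) = 63 * 0.68 * 0.32 = 13.7088

13.7088


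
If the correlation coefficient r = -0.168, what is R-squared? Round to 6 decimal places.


R^2 = r^2 = (-0.168)^2 = 0.028224

0.028224


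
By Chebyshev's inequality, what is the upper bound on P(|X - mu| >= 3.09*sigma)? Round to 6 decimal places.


P <= 1/k^2
k^2 = 3.09^2 = 9.5481
1/k^2 = 1 / 9.5481 ≈ 0.10473288

0.104733


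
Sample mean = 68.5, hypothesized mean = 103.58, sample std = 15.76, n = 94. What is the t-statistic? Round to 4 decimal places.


t = (xbar - mu0) / (s/sqrt(n))
xbar - mu0 = 68.5 - 103.58 = -35.08
sqrt(94) ≈ 9.69535971
s/sqrt(n) = 15.76 / 9.69535971 ≈ 1.62551988
t = -35.08 / 1.62551988 ≈ -21.580788

-21.5808


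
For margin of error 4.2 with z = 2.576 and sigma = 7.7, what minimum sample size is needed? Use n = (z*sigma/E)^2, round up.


z*sigma/E = 2.576 * 7.7 / 4.2 = 1771/375 ≈ 4.722667
(z*sigma/E)^2 ≈ 22.303580
round up: n = 23

23


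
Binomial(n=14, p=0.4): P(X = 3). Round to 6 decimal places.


P = C(n,k) * p^k * (1-p)^(n-k)
C(14,3) = 364
p^k = 0.4^3 = 0.064
(1-p)^(n-k) = 0.6^11 ≈ 0.003627971
P = 364 * 0.064 * 0.003627971 ≈ 0.084517

0.084517


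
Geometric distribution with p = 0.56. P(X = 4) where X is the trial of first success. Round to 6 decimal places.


P = (1-p)^(k-1) * p
(1-p)^(k-1) = 0.44^3 = 0.085184
P = 0.085184 * 0.56 = 0.04770304

0.047703


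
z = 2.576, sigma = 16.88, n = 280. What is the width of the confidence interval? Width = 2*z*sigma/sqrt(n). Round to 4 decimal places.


width = 2*z*sigma/sqrt(n)
2*z*sigma = 2 * 2.576 * 16.88 = 86.96576
sqrt(280) ≈ 16.733201
width = 86.96576 / 16.733201 ≈ 5.197198

5.1972


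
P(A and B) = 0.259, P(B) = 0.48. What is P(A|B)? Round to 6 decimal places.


P(A|B) = P(A and B) / P(B) = 0.259 / 0.48 = 259/480 ≈ 0.53958333

0.539583


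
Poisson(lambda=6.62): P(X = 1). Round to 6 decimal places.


P = e^(-lam) * lam^k / k!
e^(-6.62) ≈ 0.001333431
lam^k = 6.62^1 = 6.62
k! = 1! = 1
P = 0.001333431 * 6.62 / 1 ≈ 0.008827

0.008827


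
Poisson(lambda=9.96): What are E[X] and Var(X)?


E[X] = Var(X) = lambda = 9.96

9.96, 9.96


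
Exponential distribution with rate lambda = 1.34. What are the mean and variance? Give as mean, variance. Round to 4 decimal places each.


mean = 1/lam, var = 1/lam^2
mean = 1 / 1.34 = 50/67 ≈ 0.746269
lam^2 = 1.34^2 = 1.7956
var = 1 / 1.7956 = 2500/4489 ≈ 0.556917

0.7463, 0.5569


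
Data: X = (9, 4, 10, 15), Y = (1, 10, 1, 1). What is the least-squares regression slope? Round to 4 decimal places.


b = sum((xi-xbar)(yi-ybar)) / sum((xi-xbar)^2)
n = 4, xbar = 38/4 = 9.5, ybar = 13/4 = 3.25
Sxy = sum((xi-xbar)(yi-ybar)) = -49.5
Sxx = sum((xi-xbar)^2) = 61
b = Sxy / Sxx = -99/122 ≈ -0.811475

-0.8115


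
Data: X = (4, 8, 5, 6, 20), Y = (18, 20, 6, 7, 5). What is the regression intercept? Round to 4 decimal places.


a = ybar - b*xbar, where b = sum((xi-xbar)(yi-ybar)) / sum((xi-xbar)^2)
n = 5, xbar = 43/5 = 8.6, ybar = 56/5 = 11.2
Sxy = sum((xi-xbar)(yi-ybar)) = -77.6
Sxx = sum((xi-xbar)^2) = 171.2
b = Sxy / Sxx = -97/214 ≈ -0.453271
a = 11.2 - (-0.453271) * 8.6 = 3231/214 ≈ 15.098131

15.0981


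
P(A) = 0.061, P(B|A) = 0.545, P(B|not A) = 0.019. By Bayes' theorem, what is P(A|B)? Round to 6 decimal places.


P(A|B) = P(B|A)*P(A) / P(B), P(B) = P(B|A)*P(A) + P(B|not A)*P(not A)
P(B|A)*P(A) = 0.545 * 0.061 = 0.033245
P(B|not A)*P(not A) = 0.019 * 0.939 = 0.017841
P(B) = 0.033245 + 0.017841 = 0.051086
P(A|B) = 0.033245 / 0.051086 ≈ 0.65076538

0.650765


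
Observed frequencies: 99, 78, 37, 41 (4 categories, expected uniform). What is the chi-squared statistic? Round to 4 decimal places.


chi2 = sum((O-E)^2/E), E = total/4
total = 255, E = 255/4 = 63.75
(99 - 63.75)^2 / 63.75 = 1242.5625 / 63.75 = 6627/340 ≈ 19.491176
(78 - 63.75)^2 / 63.75 = 203.0625 / 63.75 = 1083/340 ≈ 3.185294
(37 - 63.75)^2 / 63.75 = 715.5625 / 63.75 = 11449/1020 ≈ 11.224510
(41 - 63.75)^2 / 63.75 = 517.5625 / 63.75 = 8281/1020 ≈ 8.118627
chi2 = 2143/51 ≈ 42.019608

42.0196


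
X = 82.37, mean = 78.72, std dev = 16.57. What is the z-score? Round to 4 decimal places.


z = (X - mu) / sigma
X - mu = 82.37 - 78.72 = 3.65
z = 3.65 / 16.57 = 365/1657 ≈ 0.220278

0.2203


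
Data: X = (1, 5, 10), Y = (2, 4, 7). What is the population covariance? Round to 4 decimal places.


Cov = (1/n)*sum((xi-xbar)(yi-ybar))
n = 3, xbar = 16/3 ≈ 5.333333, ybar = 13/3 ≈ 4.333333
sum((xi-xbar)(yi-ybar)) = 68/3 ≈ 22.666667
Cov = 22.666667 / 3 = 68/9 ≈ 7.555556

7.5556


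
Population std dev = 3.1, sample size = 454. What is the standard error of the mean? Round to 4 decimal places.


SE = sigma / sqrt(n)
sqrt(454) ≈ 21.307276
SE = 3.1 / 21.307276 ≈ 0.145490

0.1455


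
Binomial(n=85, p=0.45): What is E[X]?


E[X] = n*p = 85 * 0.45 = 38.25

38.25


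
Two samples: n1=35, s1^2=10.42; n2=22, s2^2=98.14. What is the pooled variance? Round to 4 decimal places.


sp^2 = ((n1-1)*s1^2 + (n2-1)*s2^2)/(n1+n2-2)
(n1-1)*s1^2 = 34 * 10.42 = 354.28
(n2-1)*s2^2 = 21 * 98.14 = 2060.94
numerator = 354.28 + 2060.94 = 2415.22
n1+n2-2 = 55
sp^2 = 2415.22 / 55 = 120761/2750 ≈ 43.913091

43.9131


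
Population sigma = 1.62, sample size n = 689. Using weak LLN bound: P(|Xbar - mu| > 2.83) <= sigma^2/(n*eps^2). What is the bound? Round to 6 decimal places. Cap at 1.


bound = min(1, sigma^2/(n*eps^2))
sigma^2 = 1.62^2 = 2.6244
n*eps^2 = 689 * 2.83^2 = 689 * 8.0089 = 5518.1321
sigma^2/(n*eps^2) = 2.6244 / 5518.1321 ≈ 0.00047560

0.000476


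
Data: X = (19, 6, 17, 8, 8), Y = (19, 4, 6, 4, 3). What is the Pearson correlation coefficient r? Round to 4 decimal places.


r = sum((xi-xbar)(yi-ybar)) / sqrt(sum((xi-xbar)^2) * sum((yi-ybar)^2))
n = 5, xbar = 58/5 = 11.6, ybar = 36/5 = 7.2
Sxy = sum((xi-xbar)(yi-ybar)) = 125.4
Sxx = sum((xi-xbar)^2) = 141.2
Syy = sum((yi-ybar)^2) = 178.8
sqrt(Sxx*Syy) ≈ 158.891661
r = Sxy / sqrt(Sxx*Syy) = 125.4 / 158.891661 ≈ 0.789217

0.7892


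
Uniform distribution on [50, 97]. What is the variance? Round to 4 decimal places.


Var = (b-a)^2 / 12
(b-a)^2 = (97 - 50)^2 = 2209
Var = 2209/12 ≈ 184.083333

184.0833


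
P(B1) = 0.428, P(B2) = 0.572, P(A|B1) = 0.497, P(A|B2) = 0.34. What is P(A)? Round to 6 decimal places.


P(A) = P(A|B1)*P(B1) + P(A|B2)*P(B2)
P(A|B1)*P(B1) = 0.497 * 0.428 = 0.212716
P(A|B2)*P(B2) = 0.34 * 0.572 = 0.19448
P(A) = 0.212716 + 0.19448 = 0.407196

0.407196


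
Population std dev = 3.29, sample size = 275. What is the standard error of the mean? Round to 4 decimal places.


SE = sigma / sqrt(n)
sqrt(275) ≈ 16.583124
SE = 3.29 / 16.583124 ≈ 0.198394

0.1984


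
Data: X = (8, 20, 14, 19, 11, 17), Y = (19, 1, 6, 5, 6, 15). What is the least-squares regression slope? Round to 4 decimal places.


b = sum((xi-xbar)(yi-ybar)) / sum((xi-xbar)^2)
n = 6, xbar = 89/6 ≈ 14.833333, ybar = 52/6 = 26/3 ≈ 8.666667
Sxy = sum((xi-xbar)(yi-ybar)) = -298/3 ≈ -99.333333
Sxx = sum((xi-xbar)^2) = 665/6 ≈ 110.833333
b = Sxy / Sxx = -596/665 ≈ -0.896241

-0.8962


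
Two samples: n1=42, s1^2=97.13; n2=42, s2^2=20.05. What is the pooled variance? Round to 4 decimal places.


sp^2 = ((n1-1)*s1^2 + (n2-1)*s2^2)/(n1+n2-2)
(n1-1)*s1^2 = 41 * 97.13 = 3982.33
(n2-1)*s2^2 = 41 * 20.05 = 822.05
numerator = 3982.33 + 822.05 = 4804.38
n1+n2-2 = 82
sp^2 = 4804.38 / 82 = 58.59

58.5900


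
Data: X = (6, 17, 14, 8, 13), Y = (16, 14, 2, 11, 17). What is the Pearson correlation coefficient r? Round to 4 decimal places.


r = sum((xi-xbar)(yi-ybar)) / sqrt(sum((xi-xbar)^2) * sum((yi-ybar)^2))
n = 5, xbar = 58/5 = 11.6, ybar = 60/5 = 12
Sxy = sum((xi-xbar)(yi-ybar)) = -25
Sxx = sum((xi-xbar)^2) = 81.2
Syy = sum((yi-ybar)^2) = 146
sqrt(Sxx*Syy) ≈ 108.881587
r = Sxy / sqrt(Sxx*Syy) = -25 / 108.881587 ≈ -0.229607

-0.2296


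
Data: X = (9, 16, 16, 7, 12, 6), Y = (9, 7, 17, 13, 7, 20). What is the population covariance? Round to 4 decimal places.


Cov = (1/n)*sum((xi-xbar)(yi-ybar))
n = 6, xbar = 66/6 = 11, ybar = 73/6 ≈ 12.166667
sum((xi-xbar)(yi-ybar)) = -43
Cov = -43 / 6 = -43/6 ≈ -7.166667

-7.1667


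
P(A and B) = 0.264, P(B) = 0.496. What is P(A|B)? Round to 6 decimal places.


P(A|B) = P(A and B) / P(B) = 0.264 / 0.496 = 33/62 ≈ 0.53225806

0.532258


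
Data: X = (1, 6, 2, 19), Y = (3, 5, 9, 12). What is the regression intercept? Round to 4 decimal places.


a = ybar - b*xbar, where b = sum((xi-xbar)(yi-ybar)) / sum((xi-xbar)^2)
n = 4, xbar = 28/4 = 7, ybar = 29/4 = 7.25
Sxy = sum((xi-xbar)(yi-ybar)) = 76
Sxx = sum((xi-xbar)^2) = 206
b = Sxy / Sxx = 38/103 ≈ 0.368932
a = 7.25 - 0.368932 * 7 = 1923/412 ≈ 4.667476

4.6675


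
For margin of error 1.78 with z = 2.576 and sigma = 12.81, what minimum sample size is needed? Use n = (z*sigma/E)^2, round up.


z*sigma/E = 2.576 * 12.81 / 1.78 ≈ 18.538517
(z*sigma/E)^2 ≈ 343.676607
round up: n = 344

344


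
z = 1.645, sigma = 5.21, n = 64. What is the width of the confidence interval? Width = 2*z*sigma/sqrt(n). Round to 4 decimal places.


width = 2*z*sigma/sqrt(n)
2*z*sigma = 2 * 1.645 * 5.21 = 17.1409
sqrt(64) = 8
width = 17.1409 / 8 ≈ 2.142613

2.1426


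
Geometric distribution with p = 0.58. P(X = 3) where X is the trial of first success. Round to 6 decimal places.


P = (1-p)^(k-1) * p
(1-p)^(k-1) = 0.42^2 = 0.1764
P = 0.1764 * 0.58 = 0.102312

0.102312


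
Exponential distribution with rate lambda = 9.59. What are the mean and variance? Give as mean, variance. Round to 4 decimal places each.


mean = 1/lam, var = 1/lam^2
mean = 1 / 9.59 = 100/959 ≈ 0.104275
lam^2 = 9.59^2 = 91.9681
var = 1 / 91.9681 ≈ 0.010873

0.1043, 0.0109


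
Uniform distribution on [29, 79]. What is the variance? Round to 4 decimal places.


Var = (b-a)^2 / 12
(b-a)^2 = (79 - 29)^2 = 2500
Var = 2500/12 ≈ 208.333333

208.3333


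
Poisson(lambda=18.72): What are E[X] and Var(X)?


E[X] = Var(X) = lambda = 18.72

18.72, 18.72


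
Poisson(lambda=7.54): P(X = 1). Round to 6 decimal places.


P = e^(-lam) * lam^k / k!
e^(-7.54) ≈ 0.0005313976
lam^k = 7.54^1 = 7.54
k! = 1! = 1
P = 0.0005313976 * 7.54 / 1 ≈ 0.004007

0.004007


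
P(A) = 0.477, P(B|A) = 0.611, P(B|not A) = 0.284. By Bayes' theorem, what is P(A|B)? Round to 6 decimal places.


P(A|B) = P(B|A)*P(A) / P(B), P(B) = P(B|A)*P(A) + P(B|not A)*P(not A)
P(B|A)*P(A) = 0.611 * 0.477 = 0.291447
P(B|not A)*P(not A) = 0.284 * 0.523 = 0.148532
P(B) = 0.291447 + 0.148532 = 0.439979
P(A|B) = 0.291447 / 0.439979 ≈ 0.66241116

0.662411


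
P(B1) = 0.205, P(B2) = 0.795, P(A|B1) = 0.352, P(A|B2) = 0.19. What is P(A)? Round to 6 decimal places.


P(A) = P(A|B1)*P(B1) + P(A|B2)*P(B2)
P(A|B1)*P(B1) = 0.352 * 0.205 = 0.07216
P(A|B2)*P(B2) = 0.19 * 0.795 = 0.15105
P(A) = 0.07216 + 0.15105 = 0.22321

0.223210


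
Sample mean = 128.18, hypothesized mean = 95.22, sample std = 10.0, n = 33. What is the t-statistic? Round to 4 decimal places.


t = (xbar - mu0) / (s/sqrt(n))
xbar - mu0 = 128.18 - 95.22 = 32.96
sqrt(33) ≈ 5.74456265
s/sqrt(n) = 10.0 / 5.74456265 ≈ 1.74077656
t = 32.96 / 1.74077656 ≈ 18.934078

18.9341


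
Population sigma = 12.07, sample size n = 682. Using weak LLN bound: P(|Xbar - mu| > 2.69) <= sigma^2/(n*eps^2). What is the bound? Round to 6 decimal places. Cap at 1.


bound = min(1, sigma^2/(n*eps^2))
sigma^2 = 12.07^2 = 145.6849
n*eps^2 = 682 * 2.69^2 = 682 * 7.2361 = 4935.0202
sigma^2/(n*eps^2) = 145.6849 / 4935.0202 ≈ 0.02952063

0.029521


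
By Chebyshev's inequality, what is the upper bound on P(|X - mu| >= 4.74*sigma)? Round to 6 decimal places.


P <= 1/k^2
k^2 = 4.74^2 = 22.4676
1/k^2 = 1 / 22.4676 ≈ 0.04450854

0.044509


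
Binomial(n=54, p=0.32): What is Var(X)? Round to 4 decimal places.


Var = n*p*(1-p) = 54 * 0.32 * 0.68 = 11.7504

11.7504


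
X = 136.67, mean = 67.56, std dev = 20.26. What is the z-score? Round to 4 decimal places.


z = (X - mu) / sigma
X - mu = 136.67 - 67.56 = 69.11
z = 69.11 / 20.26 = 6911/2026 ≈ 3.411155

3.4112


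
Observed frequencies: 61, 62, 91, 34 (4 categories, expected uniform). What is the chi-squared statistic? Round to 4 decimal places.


chi2 = sum((O-E)^2/E), E = total/4
total = 248, E = 248/4 = 62
(61 - 62)^2 / 62 = 1 / 62 = 1/62 ≈ 0.016129
(62 - 62)^2 / 62 = 0 / 62 = 0
(91 - 62)^2 / 62 = 841 / 62 = 841/62 ≈ 13.564516
(34 - 62)^2 / 62 = 784 / 62 = 392/31 ≈ 12.645161
chi2 = 813/31 ≈ 26.225806

26.2258


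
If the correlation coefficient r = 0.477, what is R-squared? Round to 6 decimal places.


R^2 = r^2 = (0.477)^2 = 0.227529

0.227529


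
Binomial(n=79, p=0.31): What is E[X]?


E[X] = n*p = 79 * 0.31 = 24.49

24.49


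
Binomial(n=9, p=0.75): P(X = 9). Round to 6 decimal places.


P = C(n,k) * p^k * (1-p)^(n-k)
C(9,9) = 1
p^k = 0.75^9 ≈ 0.07508469
(1-p)^(n-k) = 0.25^0 = 1
P = 1 * 0.07508469 * 1 ≈ 0.075085

0.075085


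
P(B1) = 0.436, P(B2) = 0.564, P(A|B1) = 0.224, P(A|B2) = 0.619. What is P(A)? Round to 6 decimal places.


P(A) = P(A|B1)*P(B1) + P(A|B2)*P(B2)
P(A|B1)*P(B1) = 0.224 * 0.436 = 0.097664
P(A|B2)*P(B2) = 0.619 * 0.564 = 0.349116
P(A) = 0.097664 + 0.349116 = 0.44678

0.446780


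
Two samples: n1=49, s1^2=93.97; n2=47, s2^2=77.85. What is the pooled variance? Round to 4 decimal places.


sp^2 = ((n1-1)*s1^2 + (n2-1)*s2^2)/(n1+n2-2)
(n1-1)*s1^2 = 48 * 93.97 = 4510.56
(n2-1)*s2^2 = 46 * 77.85 = 3581.1
numerator = 4510.56 + 3581.1 = 8091.66
n1+n2-2 = 94
sp^2 = 8091.66 / 94 = 404583/4700 ≈ 86.081489

86.0815


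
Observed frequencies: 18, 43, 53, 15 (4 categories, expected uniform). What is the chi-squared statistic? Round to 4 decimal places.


chi2 = sum((O-E)^2/E), E = total/4
total = 129, E = 129/4 = 32.25
(18 - 32.25)^2 / 32.25 = 203.0625 / 32.25 = 1083/172 ≈ 6.296512
(43 - 32.25)^2 / 32.25 = 115.5625 / 32.25 = 43/12 ≈ 3.583333
(53 - 32.25)^2 / 32.25 = 430.5625 / 32.25 = 6889/516 ≈ 13.350775
(15 - 32.25)^2 / 32.25 = 297.5625 / 32.25 = 1587/172 ≈ 9.226744
chi2 = 4187/129 ≈ 32.457364

32.4574


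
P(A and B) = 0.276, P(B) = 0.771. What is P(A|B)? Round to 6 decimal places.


P(A|B) = P(A and B) / P(B) = 0.276 / 0.771 = 92/257 ≈ 0.35797665

0.357977


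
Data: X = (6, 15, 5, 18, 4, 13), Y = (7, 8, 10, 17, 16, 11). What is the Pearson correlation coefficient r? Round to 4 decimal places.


r = sum((xi-xbar)(yi-ybar)) / sqrt(sum((xi-xbar)^2) * sum((yi-ybar)^2))
n = 6, xbar = 61/6 ≈ 10.166667, ybar = 69/6 = 11.5
Sxy = sum((xi-xbar)(yi-ybar)) = 23.5
Sxx = sum((xi-xbar)^2) = 1049/6 ≈ 174.833333
Syy = sum((yi-ybar)^2) = 85.5
sqrt(Sxx*Syy) ≈ 122.263036
r = Sxy / sqrt(Sxx*Syy) = 23.5 / 122.263036 ≈ 0.192209

0.1922
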